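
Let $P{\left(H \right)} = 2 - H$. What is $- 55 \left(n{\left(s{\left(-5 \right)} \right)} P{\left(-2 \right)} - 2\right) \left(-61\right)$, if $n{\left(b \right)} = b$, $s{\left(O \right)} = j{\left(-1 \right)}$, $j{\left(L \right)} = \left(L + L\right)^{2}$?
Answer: $46970$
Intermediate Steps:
$j{\left(L \right)} = 4 L^{2}$ ($j{\left(L \right)} = \left(2 L\right)^{2} = 4 L^{2}$)
$s{\left(O \right)} = 4$ ($s{\left(O \right)} = 4 \left(-1\right)^{2} = 4 \cdot 1 = 4$)
$- 55 \left(n{\left(s{\left(-5 \right)} \right)} P{\left(-2 \right)} - 2\right) \left(-61\right) = - 55 \left(4 \left(2 - -2\right) - 2\right) \left(-61\right) = - 55 \left(4 \left(2 + 2\right) - 2\right) \left(-61\right) = - 55 \left(4 \cdot 4 - 2\right) \left(-61\right) = - 55 \left(16 - 2\right) \left(-61\right) = \left(-55\right) 14 \left(-61\right) = \left(-770\right) \left(-61\right) = 46970$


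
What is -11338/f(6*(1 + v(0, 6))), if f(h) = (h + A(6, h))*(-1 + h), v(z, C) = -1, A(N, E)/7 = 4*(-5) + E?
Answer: -5669/70 ≈ -80.986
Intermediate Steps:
A(N, E) = -140 + 7*E (A(N, E) = 7*(4*(-5) + E) = 7*(-20 + E) = -140 + 7*E)
f(h) = (-1 + h)*(-140 + 8*h) (f(h) = (h + (-140 + 7*h))*(-1 + h) = (-140 + 8*h)*(-1 + h) = (-1 + h)*(-140 + 8*h))
-11338/f(6*(1 + v(0, 6))) = -11338/(140 - 888*(1 - 1) + 8*(6*(1 - 1))²) = -11338/(140 - 888*0 + 8*(6*0)²) = -11338/(140 - 148*0 + 8*0²) = -11338/(140 + 0 + 8*0) = -11338/(140 + 0 + 0) = -11338/140 = -11338*1/140 = -5669/70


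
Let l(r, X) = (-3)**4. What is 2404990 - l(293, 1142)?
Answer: 2404909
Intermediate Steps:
l(r, X) = 81
2404990 - l(293, 1142) = 2404990 - 1*81 = 2404990 - 81 = 2404909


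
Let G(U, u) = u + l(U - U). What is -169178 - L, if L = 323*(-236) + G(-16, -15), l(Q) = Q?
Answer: -92935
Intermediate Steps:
G(U, u) = u (G(U, u) = u + (U - U) = u + 0 = u)
L = -76243 (L = 323*(-236) - 15 = -76228 - 15 = -76243)
-169178 - L = -169178 - 1*(-76243) = -169178 + 76243 = -92935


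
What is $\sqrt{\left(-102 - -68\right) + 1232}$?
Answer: $\sqrt{1198} \approx 34.612$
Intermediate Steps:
$\sqrt{\left(-102 - -68\right) + 1232} = \sqrt{\left(-102 + 68\right) + 1232} = \sqrt{-34 + 1232} = \sqrt{1198}$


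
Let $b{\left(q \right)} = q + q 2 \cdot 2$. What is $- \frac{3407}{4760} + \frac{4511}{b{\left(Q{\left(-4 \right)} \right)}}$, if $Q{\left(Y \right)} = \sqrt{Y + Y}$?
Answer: $- \frac{3407}{4760} - \frac{4511 i \sqrt{2}}{20} \approx -0.71576 - 318.98 i$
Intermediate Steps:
$Q{\left(Y \right)} = \sqrt{2} \sqrt{Y}$ ($Q{\left(Y \right)} = \sqrt{2 Y} = \sqrt{2} \sqrt{Y}$)
$b{\left(q \right)} = 5 q$ ($b{\left(q \right)} = q + q 4 = q + 4 q = 5 q$)
$- \frac{3407}{4760} + \frac{4511}{b{\left(Q{\left(-4 \right)} \right)}} = - \frac{3407}{4760} + \frac{4511}{5 \sqrt{2} \sqrt{-4}} = \left(-3407\right) \frac{1}{4760} + \frac{4511}{5 \sqrt{2} \cdot 2 i} = - \frac{3407}{4760} + \frac{4511}{5 \cdot 2 i \sqrt{2}} = - \frac{3407}{4760} + \frac{4511}{10 i \sqrt{2}} = - \frac{3407}{4760} + 4511 \left(- \frac{i \sqrt{2}}{20}\right) = - \frac{3407}{4760} - \frac{4511 i \sqrt{2}}{20}$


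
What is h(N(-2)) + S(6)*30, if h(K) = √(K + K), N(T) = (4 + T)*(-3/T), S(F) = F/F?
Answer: 30 + √6 ≈ 32.449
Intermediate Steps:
S(F) = 1
N(T) = -3*(4 + T)/T
h(K) = √2*√K (h(K) = √(2*K) = √2*√K)
h(N(-2)) + S(6)*30 = √2*√(-3 - 12/(-2)) + 1*30 = √2*√(-3 - 12*(-½)) + 30 = √2*√(-3 + 6) + 30 = √2*√3 + 30 = √6 + 30 = 30 + √6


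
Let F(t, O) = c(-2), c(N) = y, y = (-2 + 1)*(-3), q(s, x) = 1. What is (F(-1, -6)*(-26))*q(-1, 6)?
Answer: -78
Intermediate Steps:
y = 3 (y = -1*(-3) = 3)
c(N) = 3
F(t, O) = 3
(F(-1, -6)*(-26))*q(-1, 6) = (3*(-26))*1 = -78*1 = -78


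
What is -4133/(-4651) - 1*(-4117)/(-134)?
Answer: -18594345/623234 ≈ -29.835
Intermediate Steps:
-4133/(-4651) - 1*(-4117)/(-134) = -4133*(-1/4651) + 4117*(-1/134) = 4133/4651 - 4117/134 = -18594345/623234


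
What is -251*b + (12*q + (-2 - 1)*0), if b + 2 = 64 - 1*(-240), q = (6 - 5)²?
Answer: -75790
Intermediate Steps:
q = 1 (q = 1² = 1)
b = 302 (b = -2 + (64 - 1*(-240)) = -2 + (64 + 240) = -2 + 304 = 302)
-251*b + (12*q + (-2 - 1)*0) = -251*302 + (12*1 + (-2 - 1)*0) = -75802 + (12 - 3*0) = -75802 + (12 + 0) = -75802 + 12 = -75790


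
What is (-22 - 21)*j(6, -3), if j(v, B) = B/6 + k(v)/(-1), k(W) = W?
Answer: 559/2 ≈ 279.50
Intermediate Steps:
j(v, B) = -v + B/6 (j(v, B) = B/6 + v/(-1) = B*(⅙) + v*(-1) = B/6 - v = -v + B/6)
(-22 - 21)*j(6, -3) = (-22 - 21)*(-1*6 + (⅙)*(-3)) = -43*(-6 - ½) = -43*(-13/2) = 559/2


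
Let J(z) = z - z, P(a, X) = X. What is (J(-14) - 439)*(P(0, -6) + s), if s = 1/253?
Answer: 665963/253 ≈ 2632.3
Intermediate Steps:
J(z) = 0
s = 1/253 ≈ 0.0039526
(J(-14) - 439)*(P(0, -6) + s) = (0 - 439)*(-6 + 1/253) = -439*(-1517/253) = 665963/253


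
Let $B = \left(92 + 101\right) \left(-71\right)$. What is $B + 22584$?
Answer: $8881$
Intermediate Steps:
$B = -13703$ ($B = 193 \left(-71\right) = -13703$)
$B + 22584 = -13703 + 22584 = 8881$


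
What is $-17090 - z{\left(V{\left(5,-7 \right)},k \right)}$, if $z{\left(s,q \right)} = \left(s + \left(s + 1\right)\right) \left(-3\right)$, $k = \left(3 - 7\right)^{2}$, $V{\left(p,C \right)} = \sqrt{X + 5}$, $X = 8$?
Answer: $-17087 + 6 \sqrt{13} \approx -17065.0$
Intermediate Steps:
$V{\left(p,C \right)} = \sqrt{13}$ ($V{\left(p,C \right)} = \sqrt{8 + 5} = \sqrt{13}$)
$k = 16$ ($k = \left(-4\right)^{2} = 16$)
$z{\left(s,q \right)} = -3 - 6 s$ ($z{\left(s,q \right)} = \left(s + \left(1 + s\right)\right) \left(-3\right) = \left(1 + 2 s\right) \left(-3\right) = -3 - 6 s$)
$-17090 - z{\left(V{\left(5,-7 \right)},k \right)} = -17090 - \left(-3 - 6 \sqrt{13}\right) = -17090 + \left(3 + 6 \sqrt{13}\right) = -17087 + 6 \sqrt{13}$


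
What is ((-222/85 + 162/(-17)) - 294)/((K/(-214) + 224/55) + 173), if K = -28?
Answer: -30627894/17728331 ≈ -1.7276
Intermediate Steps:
((-222/85 + 162/(-17)) - 294)/((K/(-214) + 224/55) + 173) = ((-222/85 + 162/(-17)) - 294)/((-28/(-214) + 224/55) + 173) = ((-222*1/85 + 162*(-1/17)) - 294)/((-28*(-1/214) + 224*(1/55)) + 173) = ((-222/85 - 162/17) - 294)/((14/107 + 224/55) + 173) = (-1032/85 - 294)/(24738/5885 + 173) = -26022/(85*1042843/5885) = -26022/85*5885/1042843 = -30627894/17728331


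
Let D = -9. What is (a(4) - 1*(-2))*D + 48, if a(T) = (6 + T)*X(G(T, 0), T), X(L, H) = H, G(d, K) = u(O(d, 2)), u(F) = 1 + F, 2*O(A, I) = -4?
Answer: -330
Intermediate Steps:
O(A, I) = -2 (O(A, I) = (1/2)*(-4) = -2)
G(d, K) = -1 (G(d, K) = 1 - 2 = -1)
a(T) = T*(6 + T) (a(T) = (6 + T)*T = T*(6 + T))
(a(4) - 1*(-2))*D + 48 = (4*(6 + 4) - 1*(-2))*(-9) + 48 = (4*10 + 2)*(-9) + 48 = (40 + 2)*(-9) + 48 = 42*(-9) + 48 = -378 + 48 = -330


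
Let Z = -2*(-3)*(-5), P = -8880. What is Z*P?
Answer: 266400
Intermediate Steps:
Z = -30 (Z = 6*(-5) = -30)
Z*P = -30*(-8880) = 266400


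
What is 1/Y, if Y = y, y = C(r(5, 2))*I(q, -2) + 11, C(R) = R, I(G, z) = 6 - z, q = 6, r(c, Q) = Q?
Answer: 1/27 ≈ 0.037037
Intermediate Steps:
y = 27 (y = 2*(6 - 1*(-2)) + 11 = 2*(6 + 2) + 11 = 2*8 + 11 = 16 + 11 = 27)
Y = 27
1/Y = 1/27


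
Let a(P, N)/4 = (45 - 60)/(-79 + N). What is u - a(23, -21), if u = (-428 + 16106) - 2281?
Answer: 66982/5 ≈ 13396.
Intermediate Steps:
a(P, N) = -60/(-79 + N) (a(P, N) = 4*((45 - 60)/(-79 + N)) = 4*(-15/(-79 + N)) = -60/(-79 + N))
u = 13397 (u = 15678 - 2281 = 13397)
u - a(23, -21) = 13397 - (-60)/(-79 - 21) = 13397 - (-60)/(-100) = 13397 - (-60)*(-1)/100 = 13397 - 1*⅗ = 13397 - ⅗ = 66982/5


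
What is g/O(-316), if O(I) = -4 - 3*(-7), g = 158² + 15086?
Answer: 40050/17 ≈ 2355.9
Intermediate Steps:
g = 40050 (g = 24964 + 15086 = 40050)
O(I) = 17 (O(I) = -4 + 21 = 17)
g/O(-316) = 40050/17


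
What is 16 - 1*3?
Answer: 13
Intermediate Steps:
16 - 1*3 = 16 - 3 = 13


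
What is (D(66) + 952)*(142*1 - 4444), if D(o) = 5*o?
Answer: -5515164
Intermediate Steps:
(D(66) + 952)*(142*1 - 4444) = (5*66 + 952)*(142*1 - 4444) = (330 + 952)*(142 - 4444) = 1282*(-4302) = -5515164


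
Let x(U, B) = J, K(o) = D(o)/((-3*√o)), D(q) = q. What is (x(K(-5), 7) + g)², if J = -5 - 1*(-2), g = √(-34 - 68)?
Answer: (3 - I*√102)² ≈ -93.0 - 60.597*I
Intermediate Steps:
g = I*√102 (g = √(-102) = I*√102 ≈ 10.1*I)
K(o) = -√o/3 (K(o) = o/((-3*√o)) = o*(-1/(3*√o)) = -√o/3)
J = -3 (J = -5 + 2 = -3)
x(U, B) = -3
(x(K(-5), 7) + g)² = (-3 + I*√102)²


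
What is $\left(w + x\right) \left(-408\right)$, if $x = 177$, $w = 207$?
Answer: $-156672$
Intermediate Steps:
$\left(w + x\right) \left(-408\right) = \left(207 + 177\right) \left(-408\right) = 384 \left(-408\right) = -156672$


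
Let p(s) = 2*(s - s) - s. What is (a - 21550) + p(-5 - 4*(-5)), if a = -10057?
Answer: -31622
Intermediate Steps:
p(s) = -s (p(s) = 2*0 - s = 0 - s = -s)
(a - 21550) + p(-5 - 4*(-5)) = (-10057 - 21550) - (-5 - 4*(-5)) = -31607 - (-5 + 20) = -31607 - 1*15 = -31607 - 15 = -31622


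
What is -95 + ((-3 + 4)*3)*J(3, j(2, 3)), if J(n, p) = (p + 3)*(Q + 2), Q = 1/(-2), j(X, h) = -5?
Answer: -104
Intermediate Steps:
Q = -½ ≈ -0.50000
J(n, p) = 9/2 + 3*p/2 (J(n, p) = (p + 3)*(-½ + 2) = (3 + p)*(3/2) = 9/2 + 3*p/2)
-95 + ((-3 + 4)*3)*J(3, j(2, 3)) = -95 + ((-3 + 4)*3)*(9/2 + (3/2)*(-5)) = -95 + (1*3)*(9/2 - 15/2) = -95 + 3*(-3) = -95 - 9 = -104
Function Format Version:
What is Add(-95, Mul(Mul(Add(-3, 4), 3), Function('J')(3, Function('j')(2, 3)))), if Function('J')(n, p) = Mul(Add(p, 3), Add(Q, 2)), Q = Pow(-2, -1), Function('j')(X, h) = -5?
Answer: -104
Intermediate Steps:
Q = Rational(-1, 2) ≈ -0.50000
Function('J')(n, p) = Add(Rational(9, 2), Mul(Rational(3, 2), p)) (Function('J')(n, p) = Mul(Add(p, 3), Add(Rational(-1, 2), 2)) = Mul(Add(3, p), Rational(3, 2)) = Add(Rational(9, 2), Mul(Rational(3, 2), p)))
Add(-95, Mul(Mul(Add(-3, 4), 3), Function('J')(3, Function('j')(2, 3)))) = Add(-95, Mul(Mul(Add(-3, 4), 3), Add(Rational(9, 2), Mul(Rational(3, 2), -5)))) = Add(-95, Mul(Mul(1, 3), Add(Rational(9, 2), Rational(-15, 2)))) = Add(-95, Mul(3, -3)) = Add(-95, -9) = -104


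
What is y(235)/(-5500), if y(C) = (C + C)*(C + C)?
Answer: -2209/55 ≈ -40.164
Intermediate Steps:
y(C) = 4*C² (y(C) = (2*C)*(2*C) = 4*C²)
y(235)/(-5500) = (4*235²)/(-5500) = (4*55225)*(-1/5500) = 220900*(-1/5500) = -2209/55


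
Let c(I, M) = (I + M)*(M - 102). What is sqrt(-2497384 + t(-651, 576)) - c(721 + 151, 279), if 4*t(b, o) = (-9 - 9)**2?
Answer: -203727 + I*sqrt(2497303) ≈ -2.0373e+5 + 1580.3*I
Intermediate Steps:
t(b, o) = 81 (t(b, o) = (-9 - 9)**2/4 = (1/4)*(-18)**2 = (1/4)*324 = 81)
c(I, M) = (-102 + M)*(I + M) (c(I, M) = (I + M)*(-102 + M) = (-102 + M)*(I + M))
sqrt(-2497384 + t(-651, 576)) - c(721 + 151, 279) = sqrt(-2497384 + 81) - (279**2 - 102*(721 + 151) - 102*279 + (721 + 151)*279) = sqrt(-2497303) - (77841 - 102*872 - 28458 + 872*279) = I*sqrt(2497303) - (77841 - 88944 - 28458 + 243288) = I*sqrt(2497303) - 1*203727 = I*sqrt(2497303) - 203727 = -203727 + I*sqrt(2497303)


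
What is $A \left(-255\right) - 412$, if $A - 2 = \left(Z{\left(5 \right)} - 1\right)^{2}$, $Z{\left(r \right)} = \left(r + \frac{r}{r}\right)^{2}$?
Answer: $-313297$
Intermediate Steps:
$Z{\left(r \right)} = \left(1 + r\right)^{2}$ ($Z{\left(r \right)} = \left(r + 1\right)^{2} = \left(1 + r\right)^{2}$)
$A = 1227$ ($A = 2 + \left(\left(1 + 5\right)^{2} - 1\right)^{2} = 2 + \left(6^{2} - 1\right)^{2} = 2 + \left(36 - 1\right)^{2} = 2 + 35^{2} = 2 + 1225 = 1227$)
$A \left(-255\right) - 412 = 1227 \left(-255\right) - 412 = -312885 - 412 = -313297$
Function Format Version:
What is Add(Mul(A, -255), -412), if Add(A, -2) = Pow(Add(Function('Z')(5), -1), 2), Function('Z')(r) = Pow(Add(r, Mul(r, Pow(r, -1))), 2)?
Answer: -313297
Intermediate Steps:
Function('Z')(r) = Pow(Add(1, r), 2) (Function('Z')(r) = Pow(Add(r, 1), 2) = Pow(Add(1, r), 2))
A = 1227 (A = Add(2, Pow(Add(Pow(Add(1, 5), 2), -1), 2)) = Add(2, Pow(Add(Pow(6, 2), -1), 2)) = Add(2, Pow(Add(36, -1), 2)) = Add(2, Pow(35, 2)) = Add(2, 1225) = 1227)
Add(Mul(A, -255), -412) = Add(Mul(1227, -255), -412) = Add(-312885, -412) = -313297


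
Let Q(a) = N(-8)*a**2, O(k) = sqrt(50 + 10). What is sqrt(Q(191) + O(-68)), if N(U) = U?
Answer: sqrt(-291848 + 2*sqrt(15)) ≈ 540.22*I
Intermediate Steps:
O(k) = 2*sqrt(15) (O(k) = sqrt(60) = 2*sqrt(15))
Q(a) = -8*a**2
sqrt(Q(191) + O(-68)) = sqrt(-8*191**2 + 2*sqrt(15)) = sqrt(-8*36481 + 2*sqrt(15)) = sqrt(-291848 + 2*sqrt(15))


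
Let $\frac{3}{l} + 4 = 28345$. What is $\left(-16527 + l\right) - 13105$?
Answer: $- \frac{279933503}{9447} \approx -29632.0$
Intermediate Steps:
$l = \frac{1}{9447}$ ($l = \frac{3}{-4 + 28345} = \frac{3}{28341} = 3 \cdot \frac{1}{28341} = \frac{1}{9447} \approx 0.00010585$)
$\left(-16527 + l\right) - 13105 = \left(-16527 + \frac{1}{9447}\right) - 13105 = - \frac{156130568}{9447} - 13105 = - \frac{279933503}{9447}$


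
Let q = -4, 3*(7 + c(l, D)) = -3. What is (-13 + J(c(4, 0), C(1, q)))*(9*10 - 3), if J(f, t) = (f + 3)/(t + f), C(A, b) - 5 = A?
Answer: -1827/2 ≈ -913.50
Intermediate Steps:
c(l, D) = -8 (c(l, D) = -7 + (⅓)*(-3) = -7 - 1 = -8)
C(A, b) = 5 + A
J(f, t) = (3 + f)/(f + t)
(-13 + J(c(4, 0), C(1, q)))*(9*10 - 3) = (-13 + (3 - 8)/(-8 + (5 + 1)))*(9*10 - 3) = (-13 - 5/(-8 + 6))*(90 - 3) = (-13 - 5/(-2))*87 = (-13 - ½*(-5))*87 = (-13 + 5/2)*87 = -21/2*87 = -1827/2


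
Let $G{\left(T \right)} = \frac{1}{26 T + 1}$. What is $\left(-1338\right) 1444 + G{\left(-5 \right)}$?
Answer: $- \frac{249237289}{129} \approx -1.9321 \cdot 10^{6}$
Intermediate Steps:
$G{\left(T \right)} = \frac{1}{1 + 26 T}$
$\left(-1338\right) 1444 + G{\left(-5 \right)} = \left(-1338\right) 1444 + \frac{1}{1 + 26 \left(-5\right)} = -1932072 + \frac{1}{1 - 130} = -1932072 + \frac{1}{-129} = -1932072 - \frac{1}{129} = - \frac{249237289}{129}$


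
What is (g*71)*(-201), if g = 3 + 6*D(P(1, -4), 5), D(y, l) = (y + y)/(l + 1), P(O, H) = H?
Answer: 71355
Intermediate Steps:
D(y, l) = 2*y/(1 + l) (D(y, l) = (2*y)/(1 + l) = 2*y/(1 + l))
g = -5 (g = 3 + 6*(2*(-4)/(1 + 5)) = 3 + 6*(2*(-4)/6) = 3 + 6*(2*(-4)*(⅙)) = 3 + 6*(-4/3) = 3 - 8 = -5)
(g*71)*(-201) = -5*71*(-201) = -355*(-201) = 71355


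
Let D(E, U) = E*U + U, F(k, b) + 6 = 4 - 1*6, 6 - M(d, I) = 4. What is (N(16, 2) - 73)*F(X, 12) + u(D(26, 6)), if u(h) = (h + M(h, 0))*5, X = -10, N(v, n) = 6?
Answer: 1356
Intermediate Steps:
M(d, I) = 2 (M(d, I) = 6 - 1*4 = 6 - 4 = 2)
F(k, b) = -8 (F(k, b) = -6 + (4 - 1*6) = -6 + (4 - 6) = -6 - 2 = -8)
D(E, U) = U + E*U
u(h) = 10 + 5*h (u(h) = (h + 2)*5 = (2 + h)*5 = 10 + 5*h)
(N(16, 2) - 73)*F(X, 12) + u(D(26, 6)) = (6 - 73)*(-8) + (10 + 5*(6*(1 + 26))) = -67*(-8) + (10 + 5*(6*27)) = 536 + (10 + 5*162) = 536 + (10 + 810) = 536 + 820 = 1356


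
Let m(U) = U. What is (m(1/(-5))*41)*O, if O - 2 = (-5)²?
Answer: -1107/5 ≈ -221.40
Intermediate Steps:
O = 27 (O = 2 + (-5)² = 2 + 25 = 27)
(m(1/(-5))*41)*O = (41/(-5))*27 = -⅕*41*27 = -41/5*27 = -1107/5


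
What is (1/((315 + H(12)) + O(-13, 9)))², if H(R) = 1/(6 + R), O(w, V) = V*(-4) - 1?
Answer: 324/25050025 ≈ 1.2934e-5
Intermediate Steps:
O(w, V) = -1 - 4*V (O(w, V) = -4*V - 1 = -1 - 4*V)
(1/((315 + H(12)) + O(-13, 9)))² = (1/((315 + 1/(6 + 12)) + (-1 - 4*9)))² = (1/((315 + 1/18) + (-1 - 36)))² = (1/((315 + 1/18) - 37))² = (1/(5671/18 - 37))² = (1/(5005/18))² = (18/5005)² = 324/25050025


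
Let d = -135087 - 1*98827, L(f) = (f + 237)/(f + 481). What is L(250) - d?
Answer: 170991621/731 ≈ 2.3391e+5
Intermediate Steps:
L(f) = (237 + f)/(481 + f)
d = -233914 (d = -135087 - 98827 = -233914)
L(250) - d = (237 + 250)/(481 + 250) - 1*(-233914) = 487/731 + 233914 = 170991621/731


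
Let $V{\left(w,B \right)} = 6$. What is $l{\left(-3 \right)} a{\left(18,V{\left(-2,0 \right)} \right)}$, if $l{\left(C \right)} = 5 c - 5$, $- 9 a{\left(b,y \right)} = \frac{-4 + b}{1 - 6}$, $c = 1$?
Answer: $0$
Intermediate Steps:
$a{\left(b,y \right)} = - \frac{4}{45} + \frac{b}{45}$ ($a{\left(b,y \right)} = - \frac{\left(-4 + b\right) \frac{1}{1 - 6}}{9} = - \frac{\left(-4 + b\right) \frac{1}{-5}}{9} = - \frac{\left(-4 + b\right) \left(- \frac{1}{5}\right)}{9} = - \frac{\frac{4}{5} - \frac{b}{5}}{9} = - \frac{4}{45} + \frac{b}{45}$)
$l{\left(C \right)} = 0$ ($l{\left(C \right)} = 5 \cdot 1 - 5 = 5 - 5 = 0$)
$l{\left(-3 \right)} a{\left(18,V{\left(-2,0 \right)} \right)} = 0 \left(- \frac{4}{45} + \frac{1}{45} \cdot 18\right) = 0 \left(- \frac{4}{45} + \frac{2}{5}\right) = 0 \cdot \frac{14}{45} = 0$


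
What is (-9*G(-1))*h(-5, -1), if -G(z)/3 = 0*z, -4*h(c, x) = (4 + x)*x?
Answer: 0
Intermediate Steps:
h(c, x) = -x*(4 + x)/4 (h(c, x) = -(4 + x)*x/4 = -x*(4 + x)/4)
G(z) = 0 (G(z) = -0*z = -3*0 = 0)
(-9*G(-1))*h(-5, -1) = (-9*0)*(-¼*(-1)*(4 - 1)) = 0*(-¼*(-1)*3) = 0*(¾) = 0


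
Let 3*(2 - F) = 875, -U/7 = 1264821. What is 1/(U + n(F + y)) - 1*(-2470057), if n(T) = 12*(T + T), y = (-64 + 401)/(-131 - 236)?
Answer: 8032340371293030/3251884621 ≈ 2.4701e+6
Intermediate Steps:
U = -8853747 (U = -7*1264821 = -8853747)
y = -337/367 (y = 337/(-367) = 337*(-1/367) = -337/367 ≈ -0.91826)
F = -869/3 (F = 2 - ⅓*875 = 2 - 875/3 = -869/3 ≈ -289.67)
n(T) = 24*T (n(T) = 12*(2*T) = 24*T)
1/(U + n(F + y)) - 1*(-2470057) = 1/(-8853747 + 24*(-869/3 - 337/367)) - 1*(-2470057) = 1/(-8853747 + 24*(-319934/1101)) + 2470057 = 1/(-8853747 - 2559472/367) + 2470057 = 1/(-3251884621/367) + 2470057 = -367/3251884621 + 2470057 = 8032340371293030/3251884621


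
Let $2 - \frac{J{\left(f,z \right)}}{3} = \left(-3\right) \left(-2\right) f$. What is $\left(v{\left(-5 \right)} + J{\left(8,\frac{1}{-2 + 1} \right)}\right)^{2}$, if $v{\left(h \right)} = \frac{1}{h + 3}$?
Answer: $\frac{76729}{4} \approx 19182.0$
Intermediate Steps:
$v{\left(h \right)} = \frac{1}{3 + h}$
$J{\left(f,z \right)} = 6 - 18 f$ ($J{\left(f,z \right)} = 6 - 3 \left(-3\right) \left(-2\right) f = 6 - 3 \cdot 6 f = 6 - 18 f$)
$\left(v{\left(-5 \right)} + J{\left(8,\frac{1}{-2 + 1} \right)}\right)^{2} = \left(\frac{1}{3 - 5} + \left(6 - 144\right)\right)^{2} = \left(\frac{1}{-2} + \left(6 - 144\right)\right)^{2} = \left(- \frac{1}{2} - 138\right)^{2} = \left(- \frac{277}{2}\right)^{2} = \frac{76729}{4}$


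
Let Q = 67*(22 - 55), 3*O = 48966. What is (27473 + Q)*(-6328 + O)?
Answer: 252468428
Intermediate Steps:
O = 16322 (O = (⅓)*48966 = 16322)
Q = -2211 (Q = 67*(-33) = -2211)
(27473 + Q)*(-6328 + O) = (27473 - 2211)*(-6328 + 16322) = 25262*9994 = 252468428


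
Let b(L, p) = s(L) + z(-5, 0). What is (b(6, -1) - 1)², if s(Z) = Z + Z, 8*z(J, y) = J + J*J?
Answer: 729/4 ≈ 182.25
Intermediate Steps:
z(J, y) = J/8 + J²/8 (z(J, y) = (J + J*J)/8 = (J + J²)/8 = J/8 + J²/8)
s(Z) = 2*Z
b(L, p) = 5/2 + 2*L (b(L, p) = 2*L + (⅛)*(-5)*(1 - 5) = 2*L + (⅛)*(-5)*(-4) = 2*L + 5/2 = 5/2 + 2*L)
(b(6, -1) - 1)² = ((5/2 + 2*6) - 1)² = ((5/2 + 12) - 1)² = (29/2 - 1)² = (27/2)² = 729/4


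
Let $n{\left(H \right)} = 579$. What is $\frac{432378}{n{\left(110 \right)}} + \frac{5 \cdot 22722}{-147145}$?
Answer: $\frac{4237098708}{5679797} \approx 746.0$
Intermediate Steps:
$\frac{432378}{n{\left(110 \right)}} + \frac{5 \cdot 22722}{-147145} = \frac{432378}{579} + \frac{5 \cdot 22722}{-147145} = 432378 \cdot \frac{1}{579} + 113610 \left(- \frac{1}{147145}\right) = \frac{144126}{193} - \frac{22722}{29429} = \frac{4237098708}{5679797}$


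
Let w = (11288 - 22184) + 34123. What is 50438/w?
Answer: 50438/23227 ≈ 2.1715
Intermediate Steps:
w = 23227 (w = -10896 + 34123 = 23227)
50438/w = 50438/23227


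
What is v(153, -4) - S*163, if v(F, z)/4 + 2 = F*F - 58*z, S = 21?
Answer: 91133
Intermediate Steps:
v(F, z) = -8 - 232*z + 4*F**2 (v(F, z) = -8 + 4*(F*F - 58*z) = -8 + 4*(F**2 - 58*z) = -8 + (-232*z + 4*F**2) = -8 - 232*z + 4*F**2)
v(153, -4) - S*163 = (-8 - 232*(-4) + 4*153**2) - 21*163 = (-8 + 928 + 4*23409) - 1*3423 = (-8 + 928 + 93636) - 3423 = 94556 - 3423 = 91133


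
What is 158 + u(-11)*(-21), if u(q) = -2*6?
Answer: 410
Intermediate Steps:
u(q) = -12
158 + u(-11)*(-21) = 158 - 12*(-21) = 158 + 252 = 410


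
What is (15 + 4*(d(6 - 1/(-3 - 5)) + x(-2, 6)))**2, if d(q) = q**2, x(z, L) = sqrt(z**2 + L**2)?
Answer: 7138721/256 + 2641*sqrt(10) ≈ 36237.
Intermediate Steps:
x(z, L) = sqrt(L**2 + z**2)
(15 + 4*(d(6 - 1/(-3 - 5)) + x(-2, 6)))**2 = (15 + 4*((6 - 1/(-3 - 5))**2 + sqrt(6**2 + (-2)**2)))**2 = (15 + 4*((6 - 1/(-8))**2 + sqrt(36 + 4)))**2 = (15 + 4*((6 - 1*(-1/8))**2 + sqrt(40)))**2 = (15 + 4*((6 + 1/8)**2 + 2*sqrt(10)))**2 = (15 + 4*((49/8)**2 + 2*sqrt(10)))**2 = (15 + 4*(2401/64 + 2*sqrt(10)))**2 = (15 + (2401/16 + 8*sqrt(10)))**2 = (2641/16 + 8*sqrt(10))**2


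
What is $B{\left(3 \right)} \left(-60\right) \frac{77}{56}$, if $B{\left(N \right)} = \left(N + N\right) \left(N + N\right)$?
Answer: $-2970$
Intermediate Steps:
$B{\left(N \right)} = 4 N^{2}$ ($B{\left(N \right)} = 2 N 2 N = 4 N^{2}$)
$B{\left(3 \right)} \left(-60\right) \frac{77}{56} = 4 \cdot 3^{2} \left(-60\right) \frac{77}{56} = 4 \cdot 9 \left(-60\right) 77 \cdot \frac{1}{56} = 36 \left(-60\right) \frac{11}{8} = \left(-2160\right) \frac{11}{8} = -2970$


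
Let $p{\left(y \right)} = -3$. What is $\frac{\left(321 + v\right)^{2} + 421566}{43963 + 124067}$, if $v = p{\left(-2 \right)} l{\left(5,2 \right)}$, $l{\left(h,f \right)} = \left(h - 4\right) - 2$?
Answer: $\frac{87757}{28005} \approx 3.1336$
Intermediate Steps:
$l{\left(h,f \right)} = -6 + h$ ($l{\left(h,f \right)} = \left(-4 + h\right) - 2 = -6 + h$)
$v = 3$ ($v = - 3 \left(-6 + 5\right) = \left(-3\right) \left(-1\right) = 3$)
$\frac{\left(321 + v\right)^{2} + 421566}{43963 + 124067} = \frac{\left(321 + 3\right)^{2} + 421566}{43963 + 124067} = \frac{324^{2} + 421566}{168030} = \left(104976 + 421566\right) \frac{1}{168030} = 526542 \cdot \frac{1}{168030} = \frac{87757}{28005}$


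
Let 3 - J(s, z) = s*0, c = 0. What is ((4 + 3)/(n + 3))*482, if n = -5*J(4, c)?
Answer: -1687/6 ≈ -281.17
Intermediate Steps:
J(s, z) = 3 (J(s, z) = 3 - s*0 = 3 - 1*0 = 3 + 0 = 3)
n = -15 (n = -5*3 = -15)
((4 + 3)/(n + 3))*482 = ((4 + 3)/(-15 + 3))*482 = (7/(-12))*482 = (7*(-1/12))*482 = -7/12*482 = -1687/6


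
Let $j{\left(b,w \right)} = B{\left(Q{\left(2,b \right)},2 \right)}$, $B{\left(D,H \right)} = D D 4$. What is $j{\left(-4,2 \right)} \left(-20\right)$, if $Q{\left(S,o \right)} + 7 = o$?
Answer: $-9680$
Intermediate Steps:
$Q{\left(S,o \right)} = -7 + o$
$B{\left(D,H \right)} = 4 D^{2}$ ($B{\left(D,H \right)} = D^{2} \cdot 4 = 4 D^{2}$)
$j{\left(b,w \right)} = 4 \left(-7 + b\right)^{2}$
$j{\left(-4,2 \right)} \left(-20\right) = 4 \left(-7 - 4\right)^{2} \left(-20\right) = 4 \left(-11\right)^{2} \left(-20\right) = 4 \cdot 121 \left(-20\right) = 484 \left(-20\right) = -9680$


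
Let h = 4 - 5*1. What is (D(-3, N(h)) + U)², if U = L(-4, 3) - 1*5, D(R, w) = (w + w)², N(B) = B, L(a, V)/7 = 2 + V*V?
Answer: 5776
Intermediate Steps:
h = -1 (h = 4 - 5 = -1)
L(a, V) = 14 + 7*V² (L(a, V) = 7*(2 + V*V) = 7*(2 + V²) = 14 + 7*V²)
D(R, w) = 4*w² (D(R, w) = (2*w)² = 4*w²)
U = 72 (U = (14 + 7*3²) - 1*5 = (14 + 7*9) - 5 = (14 + 63) - 5 = 77 - 5 = 72)
(D(-3, N(h)) + U)² = (4*(-1)² + 72)² = (4*1 + 72)² = (4 + 72)² = 76² = 5776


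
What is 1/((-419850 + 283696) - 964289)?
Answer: -1/1100443 ≈ -9.0873e-7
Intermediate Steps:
1/((-419850 + 283696) - 964289) = 1/(-136154 - 964289) = 1/(-1100443) = -1/1100443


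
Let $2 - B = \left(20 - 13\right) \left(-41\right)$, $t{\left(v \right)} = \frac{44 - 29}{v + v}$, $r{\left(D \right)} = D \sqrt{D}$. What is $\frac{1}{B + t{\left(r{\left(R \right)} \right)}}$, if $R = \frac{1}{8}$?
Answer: $\frac{289}{54721} - \frac{120 \sqrt{2}}{54721} \approx 0.00218$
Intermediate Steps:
$R = \frac{1}{8} \approx 0.125$
$r{\left(D \right)} = D^{\frac{3}{2}}$
$t{\left(v \right)} = \frac{15}{2 v}$
$B = 289$ ($B = 2 - \left(20 - 13\right) \left(-41\right) = 2 - 7 \left(-41\right) = 2 - -287 = 2 + 287 = 289$)
$\frac{1}{B + t{\left(r{\left(R \right)} \right)}} = \frac{1}{289 + \frac{15}{2 \left(\frac{1}{8}\right)^{\frac{3}{2}}}} = \frac{1}{289 + \frac{15}{2 \frac{\sqrt{2}}{32}}} = \frac{1}{289 + \frac{15 \cdot 16 \sqrt{2}}{2}} = \frac{1}{289 + 120 \sqrt{2}}$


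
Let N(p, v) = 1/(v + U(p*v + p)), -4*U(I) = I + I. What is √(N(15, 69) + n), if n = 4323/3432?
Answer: √2761707/1482 ≈ 1.1213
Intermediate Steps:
U(I) = -I/2 (U(I) = -(I + I)/4 = -I/2)
N(p, v) = 1/(v - p/2 - p*v/2) (N(p, v) = 1/(v - (p*v + p)/2) = 1/(v - (p + p*v)/2) = 1/(v + (-p/2 - p*v/2)) = 1/(v - p/2 - p*v/2))
n = 131/104 (n = 4323*(1/3432) = 131/104 ≈ 1.2596)
√(N(15, 69) + n) = √(-2/(-2*69 + 15*(1 + 69)) + 131/104) = √(-2/(-138 + 15*70) + 131/104) = √(-2/(-138 + 1050) + 131/104) = √(-2/912 + 131/104) = √(-2*1/912 + 131/104) = √(-1/456 + 131/104) = √(3727/2964) = √2761707/1482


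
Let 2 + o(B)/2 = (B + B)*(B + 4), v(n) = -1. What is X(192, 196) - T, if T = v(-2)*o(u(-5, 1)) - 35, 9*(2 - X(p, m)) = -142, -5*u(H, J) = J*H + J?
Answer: 14431/225 ≈ 64.138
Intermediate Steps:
u(H, J) = -J/5 - H*J/5 (u(H, J) = -(J*H + J)/5 = -(H*J + J)/5 = -(J + H*J)/5 = -J/5 - H*J/5)
o(B) = -4 + 4*B*(4 + B) (o(B) = -4 + 2*((B + B)*(B + 4)) = -4 + 2*((2*B)*(4 + B)) = -4 + 2*(2*B*(4 + B)) = -4 + 4*B*(4 + B))
X(p, m) = 160/9 (X(p, m) = 2 - ⅑*(-142) = 2 + 142/9 = 160/9)
T = -1159/25 (T = -(-4 + 4*(-⅕*1*(1 - 5))² + 16*(-⅕*1*(1 - 5))) - 35 = -(-4 + 4*(-⅕*1*(-4))² + 16*(-⅕*1*(-4))) - 35 = -(-4 + 4*(⅘)² + 16*(⅘)) - 35 = -(-4 + 4*(16/25) + 64/5) - 35 = -(-4 + 64/25 + 64/5) - 35 = -1*284/25 - 35 = -284/25 - 35 = -1159/25 ≈ -46.360)
X(192, 196) - T = 160/9 - 1*(-1159/25) = 160/9 + 1159/25 = 14431/225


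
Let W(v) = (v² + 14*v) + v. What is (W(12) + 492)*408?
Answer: 332928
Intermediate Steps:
W(v) = v² + 15*v
(W(12) + 492)*408 = (12*(15 + 12) + 492)*408 = (12*27 + 492)*408 = (324 + 492)*408 = 816*408 = 332928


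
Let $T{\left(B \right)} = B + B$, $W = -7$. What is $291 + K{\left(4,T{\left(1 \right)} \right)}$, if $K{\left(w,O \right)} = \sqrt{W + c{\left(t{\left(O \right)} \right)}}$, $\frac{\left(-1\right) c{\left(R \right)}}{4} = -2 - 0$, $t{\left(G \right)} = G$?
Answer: $292$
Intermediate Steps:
$c{\left(R \right)} = 8$ ($c{\left(R \right)} = - 4 \left(-2 - 0\right) = - 4 \left(-2 + 0\right) = \left(-4\right) \left(-2\right) = 8$)
$T{\left(B \right)} = 2 B$
$K{\left(w,O \right)} = 1$ ($K{\left(w,O \right)} = \sqrt{-7 + 8} = \sqrt{1} = 1$)
$291 + K{\left(4,T{\left(1 \right)} \right)} = 291 + 1 = 292$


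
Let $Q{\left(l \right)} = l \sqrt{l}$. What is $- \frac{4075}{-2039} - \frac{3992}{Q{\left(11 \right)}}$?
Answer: $\frac{4075}{2039} - \frac{3992 \sqrt{11}}{121} \approx -107.42$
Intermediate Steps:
$Q{\left(l \right)} = l^{\frac{3}{2}}$
$- \frac{4075}{-2039} - \frac{3992}{Q{\left(11 \right)}} = - \frac{4075}{-2039} - \frac{3992}{11^{\frac{3}{2}}} = \left(-4075\right) \left(- \frac{1}{2039}\right) - \frac{3992}{11 \sqrt{11}} = \frac{4075}{2039} - 3992 \frac{\sqrt{11}}{121} = \frac{4075}{2039} - \frac{3992 \sqrt{11}}{121}$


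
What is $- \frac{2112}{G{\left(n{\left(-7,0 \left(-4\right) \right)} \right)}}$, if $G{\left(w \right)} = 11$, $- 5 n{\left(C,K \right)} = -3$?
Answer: $-192$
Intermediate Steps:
$n{\left(C,K \right)} = \frac{3}{5}$ ($n{\left(C,K \right)} = \left(- \frac{1}{5}\right) \left(-3\right) = \frac{3}{5}$)
$- \frac{2112}{G{\left(n{\left(-7,0 \left(-4\right) \right)} \right)}} = - \frac{2112}{11} = \left(-2112\right) \frac{1}{11} = -192$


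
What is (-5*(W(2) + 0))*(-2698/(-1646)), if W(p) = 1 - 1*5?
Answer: 26980/823 ≈ 32.782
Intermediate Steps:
W(p) = -4 (W(p) = 1 - 5 = -4)
(-5*(W(2) + 0))*(-2698/(-1646)) = (-5*(-4 + 0))*(-2698/(-1646)) = (-5*(-4))*(-2698*(-1/1646)) = 20*(1349/823) = 26980/823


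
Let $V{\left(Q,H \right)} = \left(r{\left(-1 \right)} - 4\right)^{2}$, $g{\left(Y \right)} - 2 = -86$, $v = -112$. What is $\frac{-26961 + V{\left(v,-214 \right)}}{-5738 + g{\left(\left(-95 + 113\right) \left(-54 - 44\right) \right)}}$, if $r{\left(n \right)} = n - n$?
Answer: $\frac{26945}{5822} \approx 4.6281$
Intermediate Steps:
$r{\left(n \right)} = 0$
$g{\left(Y \right)} = -84$ ($g{\left(Y \right)} = 2 - 86 = -84$)
$V{\left(Q,H \right)} = 16$ ($V{\left(Q,H \right)} = \left(0 - 4\right)^{2} = \left(-4\right)^{2} = 16$)
$\frac{-26961 + V{\left(v,-214 \right)}}{-5738 + g{\left(\left(-95 + 113\right) \left(-54 - 44\right) \right)}} = \frac{-26961 + 16}{-5738 - 84} = - \frac{26945}{-5822} = \left(-26945\right) \left(- \frac{1}{5822}\right) = \frac{26945}{5822}$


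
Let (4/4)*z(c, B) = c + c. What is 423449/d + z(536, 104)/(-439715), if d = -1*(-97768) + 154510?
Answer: 14302033463/8533109290 ≈ 1.6761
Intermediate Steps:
z(c, B) = 2*c (z(c, B) = c + c = 2*c)
d = 252278 (d = 97768 + 154510 = 252278)
423449/d + z(536, 104)/(-439715) = 423449/252278 + (2*536)/(-439715) = 423449*(1/252278) + 1072*(-1/439715) = 32573/19406 - 1072/439715 = 14302033463/8533109290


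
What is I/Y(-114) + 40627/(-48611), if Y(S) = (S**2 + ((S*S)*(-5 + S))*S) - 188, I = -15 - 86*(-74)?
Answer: -7162903601849/8570923520384 ≈ -0.83572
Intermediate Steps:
I = 6349 (I = -15 + 6364 = 6349)
Y(S) = -188 + S**2 + S**3*(-5 + S) (Y(S) = (S**2 + (S**2*(-5 + S))*S) - 188 = (S**2 + S**3*(-5 + S)) - 188 = -188 + S**2 + S**3*(-5 + S))
I/Y(-114) + 40627/(-48611) = 6349/(-188 + (-114)**2 + (-114)**4 - 5*(-114)**3) + 40627/(-48611) = 6349/(-188 + 12996 + 168896016 - 5*(-1481544)) + 40627*(-1/48611) = 6349/(-188 + 12996 + 168896016 + 7407720) - 40627/48611 = 6349/176316544 - 40627/48611 = -7162903601849/8570923520384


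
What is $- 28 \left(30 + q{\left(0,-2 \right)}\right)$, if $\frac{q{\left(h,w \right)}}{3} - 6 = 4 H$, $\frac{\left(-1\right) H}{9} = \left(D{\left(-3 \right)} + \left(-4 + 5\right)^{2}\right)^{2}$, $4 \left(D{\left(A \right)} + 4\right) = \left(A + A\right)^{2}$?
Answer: $107520$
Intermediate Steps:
$D{\left(A \right)} = -4 + A^{2}$ ($D{\left(A \right)} = -4 + \frac{\left(A + A\right)^{2}}{4} = -4 + \frac{\left(2 A\right)^{2}}{4} = -4 + \frac{4 A^{2}}{4} = -4 + A^{2}$)
$H = -324$ ($H = - 9 \left(\left(-4 + \left(-3\right)^{2}\right) + \left(-4 + 5\right)^{2}\right)^{2} = - 9 \left(\left(-4 + 9\right) + 1^{2}\right)^{2} = - 9 \left(5 + 1\right)^{2} = - 9 \cdot 6^{2} = \left(-9\right) 36 = -324$)
$q{\left(h,w \right)} = -3870$ ($q{\left(h,w \right)} = 18 + 3 \cdot 4 \left(-324\right) = 18 + 3 \left(-1296\right) = 18 - 3888 = -3870$)
$- 28 \left(30 + q{\left(0,-2 \right)}\right) = - 28 \left(30 - 3870\right) = \left(-28\right) \left(-3840\right) = 107520$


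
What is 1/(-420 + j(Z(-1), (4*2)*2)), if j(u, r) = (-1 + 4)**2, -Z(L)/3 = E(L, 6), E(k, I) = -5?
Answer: -1/411 ≈ -0.0024331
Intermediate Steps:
Z(L) = 15 (Z(L) = -3*(-5) = 15)
j(u, r) = 9 (j(u, r) = 3**2 = 9)
1/(-420 + j(Z(-1), (4*2)*2)) = 1/(-420 + 9) = 1/(-411) = -1/411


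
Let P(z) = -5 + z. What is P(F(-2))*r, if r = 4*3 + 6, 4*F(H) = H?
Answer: -99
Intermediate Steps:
F(H) = H/4
r = 18 (r = 12 + 6 = 18)
P(F(-2))*r = (-5 + (1/4)*(-2))*18 = (-5 - 1/2)*18 = -11/2*18 = -99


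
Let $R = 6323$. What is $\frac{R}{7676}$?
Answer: $\frac{6323}{7676} \approx 0.82374$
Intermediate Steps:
$\frac{R}{7676} = \frac{6323}{7676}$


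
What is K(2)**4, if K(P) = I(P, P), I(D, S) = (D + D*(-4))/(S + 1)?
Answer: 16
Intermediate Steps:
I(D, S) = -3*D/(1 + S) (I(D, S) = (D - 4*D)/(1 + S) = (-3*D)/(1 + S) = -3*D/(1 + S))
K(P) = -3*P/(1 + P)
K(2)**4 = (-3*2/(1 + 2))**4 = (-3*2/3)**4 = (-3*2*1/3)**4 = (-2)**4 = 16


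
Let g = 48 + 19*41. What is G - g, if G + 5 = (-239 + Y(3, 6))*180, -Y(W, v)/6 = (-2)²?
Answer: -48172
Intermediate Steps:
Y(W, v) = -24 (Y(W, v) = -6*(-2)² = -6*4 = -24)
g = 827 (g = 48 + 779 = 827)
G = -47345 (G = -5 + (-239 - 24)*180 = -5 - 263*180 = -5 - 47340 = -47345)
G - g = -47345 - 1*827 = -47345 - 827 = -48172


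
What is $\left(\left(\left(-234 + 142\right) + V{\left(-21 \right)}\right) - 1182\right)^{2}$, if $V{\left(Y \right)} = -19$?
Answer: $1671849$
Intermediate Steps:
$\left(\left(\left(-234 + 142\right) + V{\left(-21 \right)}\right) - 1182\right)^{2} = \left(\left(\left(-234 + 142\right) - 19\right) - 1182\right)^{2} = \left(\left(-92 - 19\right) - 1182\right)^{2} = \left(-111 - 1182\right)^{2} = \left(-1293\right)^{2} = 1671849$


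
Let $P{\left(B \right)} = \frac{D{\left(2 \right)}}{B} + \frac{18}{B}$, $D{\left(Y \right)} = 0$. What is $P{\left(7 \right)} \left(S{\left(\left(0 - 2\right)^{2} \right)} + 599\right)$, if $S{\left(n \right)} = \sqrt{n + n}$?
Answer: $\frac{10782}{7} + \frac{36 \sqrt{2}}{7} \approx 1547.6$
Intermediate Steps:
$P{\left(B \right)} = \frac{18}{B}$ ($P{\left(B \right)} = \frac{0}{B} + \frac{18}{B} = 0 + \frac{18}{B} = \frac{18}{B}$)
$S{\left(n \right)} = \sqrt{2} \sqrt{n}$ ($S{\left(n \right)} = \sqrt{2 n} = \sqrt{2} \sqrt{n}$)
$P{\left(7 \right)} \left(S{\left(\left(0 - 2\right)^{2} \right)} + 599\right) = \frac{18}{7} \left(\sqrt{2} \sqrt{\left(0 - 2\right)^{2}} + 599\right) = 18 \cdot \frac{1}{7} \left(\sqrt{2} \sqrt{\left(-2\right)^{2}} + 599\right) = \frac{18 \left(\sqrt{2} \sqrt{4} + 599\right)}{7} = \frac{18 \left(\sqrt{2} \cdot 2 + 599\right)}{7} = \frac{18 \left(2 \sqrt{2} + 599\right)}{7} = \frac{18 \left(599 + 2 \sqrt{2}\right)}{7} = \frac{10782}{7} + \frac{36 \sqrt{2}}{7}$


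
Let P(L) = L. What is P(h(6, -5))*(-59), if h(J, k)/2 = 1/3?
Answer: -118/3 ≈ -39.333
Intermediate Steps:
h(J, k) = 2/3
P(h(6, -5))*(-59) = (2/3)*(-59) = -118/3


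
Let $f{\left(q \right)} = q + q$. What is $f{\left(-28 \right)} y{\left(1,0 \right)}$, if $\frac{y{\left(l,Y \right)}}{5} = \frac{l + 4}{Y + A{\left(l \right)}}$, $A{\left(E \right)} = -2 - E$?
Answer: $\frac{1400}{3} \approx 466.67$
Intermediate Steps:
$y{\left(l,Y \right)} = \frac{5 \left(4 + l\right)}{-2 + Y - l}$ ($y{\left(l,Y \right)} = 5 \frac{l + 4}{Y - \left(2 + l\right)} = 5 \frac{4 + l}{-2 + Y - l} = \frac{5 \left(4 + l\right)}{-2 + Y - l}$)
$f{\left(q \right)} = 2 q$
$f{\left(-28 \right)} y{\left(1,0 \right)} = 2 \left(-28\right) \frac{5 \left(-4 - 1\right)}{2 + 1 - 0} = - 56 \frac{5 \left(-4 - 1\right)}{2 + 1 + 0} = - 56 \cdot 5 \cdot \frac{1}{3} \left(-5\right) = \left(-56\right) \left(- \frac{25}{3}\right) = \frac{1400}{3}$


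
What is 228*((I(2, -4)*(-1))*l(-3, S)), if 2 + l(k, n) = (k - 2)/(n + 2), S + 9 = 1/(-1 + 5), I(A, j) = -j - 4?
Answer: 0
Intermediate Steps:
I(A, j) = -4 - j
S = -35/4 (S = -9 + 1/(-1 + 5) = -9 + 1/4 = -35/4 ≈ -8.7500)
l(k, n) = -2 + (-2 + k)/(2 + n) (l(k, n) = -2 + (k - 2)/(n + 2) = -2 + (-2 + k)/(2 + n))
228*((I(2, -4)*(-1))*l(-3, S)) = 228*(((-4 - 1*(-4))*(-1))*((-6 - 3 - 2*(-35/4))/(2 - 35/4))) = 228*(((-4 + 4)*(-1))*((-6 - 3 + 35/2)/(-27/4))) = 228*((0*(-1))*(-4/27*17/2)) = 228*(0*(-34/27)) = 228*0 = 0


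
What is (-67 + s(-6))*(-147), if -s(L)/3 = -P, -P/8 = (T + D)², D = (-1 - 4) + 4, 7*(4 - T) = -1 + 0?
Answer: 44697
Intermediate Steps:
T = 29/7 (T = 4 - (-1 + 0)/7 = 4 - ⅐*(-1) = 4 + ⅐ = 29/7 ≈ 4.1429)
D = -1 (D = -5 + 4 = -1)
P = -3872/49 (P = -8*(29/7 - 1)² = -8*(22/7)² = -8*484/49 = -3872/49 ≈ -79.020)
s(L) = -11616/49 (s(L) = -(-3)*(-3872)/49 = -3*3872/49 = -11616/49)
(-67 + s(-6))*(-147) = (-67 - 11616/49)*(-147) = -14899/49*(-147) = 44697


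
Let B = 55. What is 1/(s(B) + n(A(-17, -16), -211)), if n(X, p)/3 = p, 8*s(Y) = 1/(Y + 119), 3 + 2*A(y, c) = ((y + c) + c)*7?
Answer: -1392/881135 ≈ -0.0015798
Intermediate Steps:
A(y, c) = -3/2 + 7*c + 7*y/2 (A(y, c) = -3/2 + (((y + c) + c)*7)/2 = -3/2 + (((c + y) + c)*7)/2 = -3/2 + ((y + 2*c)*7)/2 = -3/2 + (7*y + 14*c)/2 = -3/2 + (7*c + 7*y/2) = -3/2 + 7*c + 7*y/2)
s(Y) = 1/(8*(119 + Y)) (s(Y) = 1/(8*(Y + 119)) = 1/(8*(119 + Y)))
n(X, p) = 3*p
1/(s(B) + n(A(-17, -16), -211)) = 1/(1/(8*(119 + 55)) + 3*(-211)) = 1/((⅛)/174 - 633) = 1/((⅛)*(1/174) - 633) = 1/(1/1392 - 633) = 1/(-881135/1392) = -1392/881135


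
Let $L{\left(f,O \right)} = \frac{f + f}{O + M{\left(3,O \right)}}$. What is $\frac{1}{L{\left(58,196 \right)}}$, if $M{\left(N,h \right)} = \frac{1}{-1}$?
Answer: $\frac{195}{116} \approx 1.681$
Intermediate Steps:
$M{\left(N,h \right)} = -1$
$L{\left(f,O \right)} = \frac{2 f}{-1 + O}$ ($L{\left(f,O \right)} = \frac{f + f}{O - 1} = \frac{2 f}{-1 + O}$)
$\frac{1}{L{\left(58,196 \right)}} = \frac{1}{2 \cdot 58 \frac{1}{-1 + 196}} = \frac{1}{2 \cdot 58 \cdot \frac{1}{195}} = \frac{1}{\frac{116}{195}} = \frac{195}{116}$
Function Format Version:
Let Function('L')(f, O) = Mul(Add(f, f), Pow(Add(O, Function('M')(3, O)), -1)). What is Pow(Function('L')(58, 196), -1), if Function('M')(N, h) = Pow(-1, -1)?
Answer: Rational(195, 116) ≈ 1.6810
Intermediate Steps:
Function('M')(N, h) = -1
Function('L')(f, O) = Mul(2, f, Pow(Add(-1, O), -1)) (Function('L')(f, O) = Mul(Add(f, f), Pow(Add(O, -1), -1)) = Mul(Mul(2, f), Pow(Add(-1, O), -1)) = Mul(2, f, Pow(Add(-1, O), -1)))
Pow(Function('L')(58, 196), -1) = Pow(Mul(2, 58, Pow(Add(-1, 196), -1)), -1) = Pow(Mul(2, 58, Pow(195, -1)), -1) = Pow(Mul(2, 58, Rational(1, 195)), -1) = Pow(Rational(116, 195), -1) = Rational(195, 116)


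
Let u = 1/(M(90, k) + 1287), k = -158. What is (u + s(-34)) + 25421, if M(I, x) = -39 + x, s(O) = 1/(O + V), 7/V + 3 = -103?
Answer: 100056689861/3935990 ≈ 25421.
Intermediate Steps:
V = -7/106 (V = 7/(-3 - 103) = 7/(-106) = 7*(-1/106) = -7/106 ≈ -0.066038)
s(O) = 1/(-7/106 + O) (s(O) = 1/(O - 7/106) = 1/(-7/106 + O))
u = 1/1090 (u = 1/((-39 - 158) + 1287) = 1/(-197 + 1287) = 1/1090 ≈ 0.00091743)
(u + s(-34)) + 25421 = (1/1090 + 106/(-7 + 106*(-34))) + 25421 = (1/1090 + 106/(-7 - 3604)) + 25421 = (1/1090 + 106/(-3611)) + 25421 = (1/1090 + 106*(-1/3611)) + 25421 = (1/1090 - 106/3611) + 25421 = -111929/3935990 + 25421 = 100056689861/3935990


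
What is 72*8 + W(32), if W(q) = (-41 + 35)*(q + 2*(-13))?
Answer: 540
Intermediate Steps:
W(q) = 156 - 6*q (W(q) = -6*(q - 26) = -6*(-26 + q) = 156 - 6*q)
72*8 + W(32) = 72*8 + (156 - 6*32) = 576 + (156 - 192) = 576 - 36 = 540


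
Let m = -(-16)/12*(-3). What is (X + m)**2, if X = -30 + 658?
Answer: 389376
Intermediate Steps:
X = 628
m = -4 (m = -(-16)/12*(-3) = -4*(-1/3)*(-3) = (4/3)*(-3) = -4)
(X + m)**2 = (628 - 4)**2 = 624**2 = 389376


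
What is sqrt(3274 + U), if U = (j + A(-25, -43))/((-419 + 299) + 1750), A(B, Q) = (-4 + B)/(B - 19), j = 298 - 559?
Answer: sqrt(168398434490)/7172 ≈ 57.217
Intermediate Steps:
j = -261
A(B, Q) = (-4 + B)/(-19 + B)
U = -2291/14344 (U = (-261 + (-4 - 25)/(-19 - 25))/((-419 + 299) + 1750) = (-261 - 29/(-44))/(-120 + 1750) = (-261 - 1/44*(-29))/1630 = (-261 + 29/44)*(1/1630) = -11455/44*1/1630 = -2291/14344 ≈ -0.15972)
sqrt(3274 + U) = sqrt(3274 - 2291/14344) = sqrt(46959965/14344) = sqrt(168398434490)/7172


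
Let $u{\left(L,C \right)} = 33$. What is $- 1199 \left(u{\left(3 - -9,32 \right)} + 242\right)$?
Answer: $-329725$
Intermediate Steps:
$- 1199 \left(u{\left(3 - -9,32 \right)} + 242\right) = - 1199 \left(33 + 242\right) = \left(-1199\right) 275 = -329725$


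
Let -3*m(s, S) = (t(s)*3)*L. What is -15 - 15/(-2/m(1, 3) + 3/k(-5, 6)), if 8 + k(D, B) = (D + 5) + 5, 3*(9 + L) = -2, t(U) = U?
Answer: -18/7 ≈ -2.5714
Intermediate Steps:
L = -29/3 (L = -9 + (⅓)*(-2) = -9 - ⅔ = -29/3 ≈ -9.6667)
k(D, B) = 2 + D (k(D, B) = -8 + ((D + 5) + 5) = -8 + ((5 + D) + 5) = -8 + (10 + D) = 2 + D)
m(s, S) = 29*s/3 (m(s, S) = -s*3*(-29)/(3*3) = -3*s*(-29)/(3*3) = -(-29)*s/3 = 29*s/3)
-15 - 15/(-2/m(1, 3) + 3/k(-5, 6)) = -15 - 15/(-2/((29/3)*1) + 3/(2 - 5)) = -15 - 15/(-2/29/3 + 3/(-3)) = -15 - 15/(-2*3/29 + 3*(-⅓)) = -15 - 15/(-6/29 - 1) = -15 - 15/(-35/29) = -15 - 29/35*(-15) = -15 + 87/7 = -18/7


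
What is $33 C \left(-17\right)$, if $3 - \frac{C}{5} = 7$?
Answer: $11220$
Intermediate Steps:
$C = -20$ ($C = 15 - 35 = -20$)
$33 C \left(-17\right) = 33 \left(-20\right) \left(-17\right) = \left(-660\right) \left(-17\right) = 11220$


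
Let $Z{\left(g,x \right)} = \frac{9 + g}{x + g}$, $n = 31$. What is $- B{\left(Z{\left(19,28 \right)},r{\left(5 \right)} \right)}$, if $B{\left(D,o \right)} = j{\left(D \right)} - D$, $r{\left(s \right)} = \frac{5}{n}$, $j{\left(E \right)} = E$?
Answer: $0$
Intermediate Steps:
$Z{\left(g,x \right)} = \frac{9 + g}{g + x}$
$r{\left(s \right)} = \frac{5}{31}$
$B{\left(D,o \right)} = 0$ ($B{\left(D,o \right)} = D - D = 0$)
$- B{\left(Z{\left(19,28 \right)},r{\left(5 \right)} \right)} = \left(-1\right) 0 = 0$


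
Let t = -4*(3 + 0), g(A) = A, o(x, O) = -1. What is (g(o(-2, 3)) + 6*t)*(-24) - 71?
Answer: 1681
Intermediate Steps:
t = -12 (t = -4*3 = -12)
(g(o(-2, 3)) + 6*t)*(-24) - 71 = (-1 + 6*(-12))*(-24) - 71 = (-1 - 72)*(-24) - 71 = -73*(-24) - 71 = 1752 - 71 = 1681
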